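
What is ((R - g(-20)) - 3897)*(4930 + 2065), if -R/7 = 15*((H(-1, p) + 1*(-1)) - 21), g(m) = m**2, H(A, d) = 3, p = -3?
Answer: -16102490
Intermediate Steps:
R = 1995 (R = -105*((3 + 1*(-1)) - 21) = -105*((3 - 1) - 21) = -105*(2 - 21) = -105*(-19) = -7*(-285) = 1995)
((R - g(-20)) - 3897)*(4930 + 2065) = ((1995 - 1*(-20)**2) - 3897)*(4930 + 2065) = ((1995 - 1*400) - 3897)*6995 = ((1995 - 400) - 3897)*6995 = (1595 - 3897)*6995 = -2302*6995 = -16102490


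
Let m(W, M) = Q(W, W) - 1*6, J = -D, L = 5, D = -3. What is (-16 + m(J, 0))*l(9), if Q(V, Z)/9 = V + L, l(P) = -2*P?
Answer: -900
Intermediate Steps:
J = 3 (J = -1*(-3) = 3)
Q(V, Z) = 45 + 9*V (Q(V, Z) = 9*(V + 5) = 9*(5 + V) = 45 + 9*V)
m(W, M) = 39 + 9*W (m(W, M) = (45 + 9*W) - 1*6 = (45 + 9*W) - 6 = 39 + 9*W)
(-16 + m(J, 0))*l(9) = (-16 + (39 + 9*3))*(-2*9) = (-16 + (39 + 27))*(-18) = (-16 + 66)*(-18) = 50*(-18) = -900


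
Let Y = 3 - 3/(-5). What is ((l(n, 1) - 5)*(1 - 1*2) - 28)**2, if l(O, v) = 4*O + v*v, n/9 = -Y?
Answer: 278784/25 ≈ 11151.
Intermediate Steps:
Y = 18/5 (Y = 3 - 3*(-1)/5 = 3 - 1*(-3/5) = 3 + 3/5 = 18/5 ≈ 3.6000)
n = -162/5 (n = 9*(-1*18/5) = 9*(-18/5) = -162/5 ≈ -32.400)
l(O, v) = v**2 + 4*O (l(O, v) = 4*O + v**2 = v**2 + 4*O)
((l(n, 1) - 5)*(1 - 1*2) - 28)**2 = (((1**2 + 4*(-162/5)) - 5)*(1 - 1*2) - 28)**2 = (((1 - 648/5) - 5)*(1 - 2) - 28)**2 = ((-643/5 - 5)*(-1) - 28)**2 = (-668/5*(-1) - 28)**2 = (668/5 - 28)**2 = (528/5)**2 = 278784/25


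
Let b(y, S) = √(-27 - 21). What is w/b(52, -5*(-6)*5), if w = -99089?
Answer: 99089*I*√3/12 ≈ 14302.0*I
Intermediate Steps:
b(y, S) = 4*I*√3 (b(y, S) = √(-48) = 4*I*√3)
w/b(52, -5*(-6)*5) = -99089*(-I*√3/12) = -(-99089)*I*√3/12 = 99089*I*√3/12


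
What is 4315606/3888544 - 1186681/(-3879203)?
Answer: 10677786512241/7542225775216 ≈ 1.4157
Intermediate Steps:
4315606/3888544 - 1186681/(-3879203) = 4315606*(1/3888544) - 1186681*(-1/3879203) = 2157803/1944272 + 1186681/3879203 = 10677786512241/7542225775216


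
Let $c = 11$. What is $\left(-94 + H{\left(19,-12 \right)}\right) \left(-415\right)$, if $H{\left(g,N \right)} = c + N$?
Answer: $39425$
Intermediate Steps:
$H{\left(g,N \right)} = 11 + N$
$\left(-94 + H{\left(19,-12 \right)}\right) \left(-415\right) = \left(-94 + \left(11 - 12\right)\right) \left(-415\right) = \left(-94 - 1\right) \left(-415\right) = \left(-95\right) \left(-415\right) = 39425$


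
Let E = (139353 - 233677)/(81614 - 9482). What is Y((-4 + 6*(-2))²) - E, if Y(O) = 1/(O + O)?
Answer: 12091505/9232896 ≈ 1.3096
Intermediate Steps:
Y(O) = 1/(2*O)
E = -23581/18033 (E = -94324/72132 = -94324*1/72132 = -23581/18033 ≈ -1.3077)
Y((-4 + 6*(-2))²) - E = 1/(2*((-4 + 6*(-2))²)) - 1*(-23581/18033) = 1/(2*((-4 - 12)²)) + 23581/18033 = 1/(2*((-16)²)) + 23581/18033 = (½)/256 + 23581/18033 = (½)*(1/256) + 23581/18033 = 1/512 + 23581/18033 = 12091505/9232896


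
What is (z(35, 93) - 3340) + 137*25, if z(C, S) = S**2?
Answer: 8734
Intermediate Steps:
(z(35, 93) - 3340) + 137*25 = (93**2 - 3340) + 137*25 = (8649 - 3340) + 3425 = 5309 + 3425 = 8734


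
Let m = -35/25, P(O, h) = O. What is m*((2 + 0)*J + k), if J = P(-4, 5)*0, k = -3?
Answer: 21/5 ≈ 4.2000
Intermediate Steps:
m = -7/5 (m = -35*1/25 = -7/5 ≈ -1.4000)
J = 0 (J = -4*0 = 0)
m*((2 + 0)*J + k) = -7*((2 + 0)*0 - 3)/5 = -7*(2*0 - 3)/5 = -7*(0 - 3)/5 = -7/5*(-3) = 21/5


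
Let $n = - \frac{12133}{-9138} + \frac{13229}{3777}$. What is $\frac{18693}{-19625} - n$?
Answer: $- \frac{1305638644331}{225780561750} \approx -5.7828$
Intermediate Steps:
$n = \frac{55570981}{11504742}$ ($n = \left(-12133\right) \left(- \frac{1}{9138}\right) + 13229 \cdot \frac{1}{3777} = \frac{12133}{9138} + \frac{13229}{3777} = \frac{55570981}{11504742} \approx 4.8303$)
$\frac{18693}{-19625} - n = \frac{18693}{-19625} - \frac{55570981}{11504742} = 18693 \left(- \frac{1}{19625}\right) - \frac{55570981}{11504742} = - \frac{18693}{19625} - \frac{55570981}{11504742} = - \frac{1305638644331}{225780561750}$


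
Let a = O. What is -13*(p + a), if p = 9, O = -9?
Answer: 0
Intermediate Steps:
a = -9
-13*(p + a) = -13*(9 - 9) = -13*0 = 0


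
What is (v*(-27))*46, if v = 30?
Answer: -37260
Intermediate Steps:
(v*(-27))*46 = (30*(-27))*46 = -810*46 = -37260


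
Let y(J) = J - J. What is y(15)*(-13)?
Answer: 0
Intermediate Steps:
y(J) = 0
y(15)*(-13) = 0*(-13) = 0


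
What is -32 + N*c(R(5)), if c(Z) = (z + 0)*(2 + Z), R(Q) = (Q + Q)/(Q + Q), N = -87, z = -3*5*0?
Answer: -32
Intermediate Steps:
z = 0 (z = -15*0 = 0)
R(Q) = 1 (R(Q) = (2*Q)/((2*Q)) = (2*Q)*(1/(2*Q)) = 1)
c(Z) = 0 (c(Z) = (0 + 0)*(2 + Z) = 0*(2 + Z) = 0)
-32 + N*c(R(5)) = -32 - 87*0 = -32 + 0 = -32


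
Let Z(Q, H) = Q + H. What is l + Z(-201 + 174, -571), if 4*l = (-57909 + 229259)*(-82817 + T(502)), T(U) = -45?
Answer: -3549601523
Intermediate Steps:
l = -3549600925 (l = ((-57909 + 229259)*(-82817 - 45))/4 = (171350*(-82862))/4 = (¼)*(-14198403700) = -3549600925)
Z(Q, H) = H + Q
l + Z(-201 + 174, -571) = -3549600925 + (-571 + (-201 + 174)) = -3549600925 + (-571 - 27) = -3549600925 - 598 = -3549601523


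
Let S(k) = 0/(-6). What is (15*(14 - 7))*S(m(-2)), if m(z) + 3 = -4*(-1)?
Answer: 0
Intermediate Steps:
m(z) = 1 (m(z) = -3 - 4*(-1) = -3 + 4 = 1)
S(k) = 0 (S(k) = 0*(-⅙) = 0)
(15*(14 - 7))*S(m(-2)) = (15*(14 - 7))*0 = (15*7)*0 = 105*0 = 0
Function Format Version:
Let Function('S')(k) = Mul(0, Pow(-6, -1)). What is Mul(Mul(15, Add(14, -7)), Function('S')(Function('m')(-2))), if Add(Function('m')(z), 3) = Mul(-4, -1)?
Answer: 0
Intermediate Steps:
Function('m')(z) = 1 (Function('m')(z) = Add(-3, Mul(-4, -1)) = Add(-3, 4) = 1)
Function('S')(k) = 0 (Function('S')(k) = Mul(0, Rational(-1, 6)) = 0)
Mul(Mul(15, Add(14, -7)), Function('S')(Function('m')(-2))) = Mul(Mul(15, Add(14, -7)), 0) = Mul(Mul(15, 7), 0) = Mul(105, 0) = 0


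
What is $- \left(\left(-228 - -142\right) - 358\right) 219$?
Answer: $97236$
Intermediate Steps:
$- \left(\left(-228 - -142\right) - 358\right) 219 = - \left(\left(-228 + 142\right) - 358\right) 219 = - \left(-86 - 358\right) 219 = - \left(-444\right) 219 = \left(-1\right) \left(-97236\right) = 97236$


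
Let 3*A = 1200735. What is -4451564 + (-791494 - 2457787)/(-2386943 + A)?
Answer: -1263415720913/283814 ≈ -4.4516e+6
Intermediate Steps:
A = 400245 (A = (⅓)*1200735 = 400245)
-4451564 + (-791494 - 2457787)/(-2386943 + A) = -4451564 + (-791494 - 2457787)/(-2386943 + 400245) = -4451564 - 3249281/(-1986698) = -4451564 - 3249281*(-1/1986698) = -4451564 + 464183/283814 = -1263415720913/283814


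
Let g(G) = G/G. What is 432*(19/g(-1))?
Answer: 8208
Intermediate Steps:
g(G) = 1
432*(19/g(-1)) = 432*(19/1) = 432*(19*1) = 432*19 = 8208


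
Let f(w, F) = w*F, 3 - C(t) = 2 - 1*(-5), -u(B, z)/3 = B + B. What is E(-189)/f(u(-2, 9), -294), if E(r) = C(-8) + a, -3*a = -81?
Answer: -23/3528 ≈ -0.0065193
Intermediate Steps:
u(B, z) = -6*B (u(B, z) = -3*(B + B) = -6*B)
a = 27 (a = -⅓*(-81) = 27)
C(t) = -4 (C(t) = 3 - (2 - 1*(-5)) = 3 - (2 + 5) = 3 - 1*7 = 3 - 7 = -4)
f(w, F) = F*w
E(r) = 23 (E(r) = -4 + 27 = 23)
E(-189)/f(u(-2, 9), -294) = 23/((-(-1764)*(-2))) = 23/((-294*12)) = 23/(-3528) = 23*(-1/3528) = -23/3528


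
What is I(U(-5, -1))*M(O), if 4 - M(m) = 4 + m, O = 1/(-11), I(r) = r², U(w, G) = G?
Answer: 1/11 ≈ 0.090909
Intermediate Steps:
O = -1/11 ≈ -0.090909
M(m) = -m (M(m) = 4 - (4 + m) = 4 + (-4 - m) = -m)
I(U(-5, -1))*M(O) = (-1)²*(-1*(-1/11)) = 1*(1/11) = 1/11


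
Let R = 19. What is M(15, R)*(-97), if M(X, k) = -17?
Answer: 1649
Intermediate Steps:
M(15, R)*(-97) = -17*(-97) = 1649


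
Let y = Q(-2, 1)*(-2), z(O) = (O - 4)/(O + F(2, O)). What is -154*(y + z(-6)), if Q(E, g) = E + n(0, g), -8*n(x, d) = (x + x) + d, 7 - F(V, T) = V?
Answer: -4389/2 ≈ -2194.5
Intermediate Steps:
F(V, T) = 7 - V
n(x, d) = -x/4 - d/8 (n(x, d) = -((x + x) + d)/8 = -(2*x + d)/8 = -(d + 2*x)/8 = -x/4 - d/8)
Q(E, g) = E - g/8 (Q(E, g) = E + (-1/4*0 - g/8) = E + (0 - g/8) = E - g/8)
z(O) = (-4 + O)/(5 + O) (z(O) = (O - 4)/(O + (7 - 1*2)) = (-4 + O)/(O + (7 - 2)) = (-4 + O)/(O + 5) = (-4 + O)/(5 + O))
y = 17/4 (y = (-2 - 1/8*1)*(-2) = (-2 - 1/8)*(-2) = -17/8*(-2) = 17/4 ≈ 4.2500)
-154*(y + z(-6)) = -154*(17/4 + (-4 - 6)/(5 - 6)) = -154*(17/4 - 10/(-1)) = -154*(17/4 - 1*(-10)) = -154*(17/4 + 10) = -154*57/4 = -4389/2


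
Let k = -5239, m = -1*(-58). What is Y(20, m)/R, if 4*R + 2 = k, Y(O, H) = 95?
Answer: -380/5241 ≈ -0.072505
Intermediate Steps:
m = 58
R = -5241/4 (R = -½ + (¼)*(-5239) = -½ - 5239/4 = -5241/4 ≈ -1310.3)
Y(20, m)/R = 95/(-5241/4) = 95*(-4/5241) = -380/5241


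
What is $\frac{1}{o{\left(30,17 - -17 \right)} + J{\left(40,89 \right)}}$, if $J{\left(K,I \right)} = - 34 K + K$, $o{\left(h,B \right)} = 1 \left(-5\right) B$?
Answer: $- \frac{1}{1490} \approx -0.00067114$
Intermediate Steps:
$o{\left(h,B \right)} = - 5 B$
$J{\left(K,I \right)} = - 33 K$
$\frac{1}{o{\left(30,17 - -17 \right)} + J{\left(40,89 \right)}} = \frac{1}{- 5 \left(17 - -17\right) - 1320} = \frac{1}{- 5 \left(17 + 17\right) - 1320} = \frac{1}{\left(-5\right) 34 - 1320} = \frac{1}{-170 - 1320} = \frac{1}{-1490} = - \frac{1}{1490}$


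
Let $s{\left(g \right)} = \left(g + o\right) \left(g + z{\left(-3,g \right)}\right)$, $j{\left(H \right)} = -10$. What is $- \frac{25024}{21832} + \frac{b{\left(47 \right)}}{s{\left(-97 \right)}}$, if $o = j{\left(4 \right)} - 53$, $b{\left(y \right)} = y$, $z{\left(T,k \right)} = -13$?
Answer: $- \frac{54924537}{48030400} \approx -1.1435$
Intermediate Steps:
$o = -63$ ($o = -10 - 53 = -63$)
$s{\left(g \right)} = \left(-63 + g\right) \left(-13 + g\right)$ ($s{\left(g \right)} = \left(g - 63\right) \left(g - 13\right) = \left(-63 + g\right) \left(-13 + g\right)$)
$- \frac{25024}{21832} + \frac{b{\left(47 \right)}}{s{\left(-97 \right)}} = - \frac{25024}{21832} + \frac{47}{819 + \left(-97\right)^{2} - -7372} = \left(-25024\right) \frac{1}{21832} + \frac{47}{819 + 9409 + 7372} = - \frac{3128}{2729} + \frac{47}{17600} = - \frac{54924537}{48030400}$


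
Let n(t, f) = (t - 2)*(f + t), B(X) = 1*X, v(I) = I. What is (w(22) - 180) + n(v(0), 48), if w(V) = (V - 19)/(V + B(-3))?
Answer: -5241/19 ≈ -275.84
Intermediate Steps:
B(X) = X
w(V) = (-19 + V)/(-3 + V) (w(V) = (V - 19)/(V - 3) = (-19 + V)/(-3 + V))
n(t, f) = (-2 + t)*(f + t)
(w(22) - 180) + n(v(0), 48) = ((-19 + 22)/(-3 + 22) - 180) + (0² - 2*48 - 2*0 + 48*0) = (3/19 - 180) + (0 - 96 + 0 + 0) = ((1/19)*3 - 180) - 96 = (3/19 - 180) - 96 = -3417/19 - 96 = -5241/19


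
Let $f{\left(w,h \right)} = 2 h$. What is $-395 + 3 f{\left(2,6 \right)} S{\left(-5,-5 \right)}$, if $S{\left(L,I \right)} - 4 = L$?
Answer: $-431$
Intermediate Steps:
$S{\left(L,I \right)} = 4 + L$
$-395 + 3 f{\left(2,6 \right)} S{\left(-5,-5 \right)} = -395 + 3 \cdot 2 \cdot 6 \left(4 - 5\right) = -395 + 3 \cdot 12 \left(-1\right) = -395 + 36 \left(-1\right) = -395 - 36 = -431$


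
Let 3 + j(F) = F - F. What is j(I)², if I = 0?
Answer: 9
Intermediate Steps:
j(F) = -3 (j(F) = -3 + (F - F) = -3 + 0 = -3)
j(I)² = (-3)² = 9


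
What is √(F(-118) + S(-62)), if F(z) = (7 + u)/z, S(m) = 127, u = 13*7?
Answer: 2*√109799/59 ≈ 11.233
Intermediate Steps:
u = 91
F(z) = 98/z (F(z) = (7 + 91)/z = 98/z)
√(F(-118) + S(-62)) = √(98/(-118) + 127) = √(98*(-1/118) + 127) = √(-49/59 + 127) = √(7444/59) = 2*√109799/59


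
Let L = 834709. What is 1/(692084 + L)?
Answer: 1/1526793 ≈ 6.5497e-7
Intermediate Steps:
1/(692084 + L) = 1/(692084 + 834709) = 1/1526793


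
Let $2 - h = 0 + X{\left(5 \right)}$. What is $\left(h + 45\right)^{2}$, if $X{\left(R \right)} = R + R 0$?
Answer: $1764$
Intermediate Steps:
$X{\left(R \right)} = R$ ($X{\left(R \right)} = R + 0 = R$)
$h = -3$ ($h = 2 - \left(0 + 5\right) = 2 - 5 = -3$)
$\left(h + 45\right)^{2} = \left(-3 + 45\right)^{2} = 42^{2} = 1764$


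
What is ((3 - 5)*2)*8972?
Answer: -35888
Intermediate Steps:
((3 - 5)*2)*8972 = -2*2*8972 = -4*8972 = -35888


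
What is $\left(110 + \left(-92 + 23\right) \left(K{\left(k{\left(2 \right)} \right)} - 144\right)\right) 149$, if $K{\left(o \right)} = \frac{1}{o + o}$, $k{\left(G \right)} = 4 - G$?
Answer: $\frac{5977135}{4} \approx 1.4943 \cdot 10^{6}$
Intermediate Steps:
$K{\left(o \right)} = \frac{1}{2 o}$
$\left(110 + \left(-92 + 23\right) \left(K{\left(k{\left(2 \right)} \right)} - 144\right)\right) 149 = \left(110 + \left(-92 + 23\right) \left(\frac{1}{2 \left(4 - 2\right)} - 144\right)\right) 149 = \left(110 - 69 \left(\frac{1}{2 \left(4 - 2\right)} - 144\right)\right) 149 = \left(110 - 69 \left(\frac{1}{2 \cdot 2} - 144\right)\right) 149 = \left(110 - 69 \left(\frac{1}{2} \cdot \frac{1}{2} - 144\right)\right) 149 = \left(110 - 69 \left(\frac{1}{4} - 144\right)\right) 149 = \left(110 - - \frac{39675}{4}\right) 149 = \left(110 + \frac{39675}{4}\right) 149 = \frac{40115}{4} \cdot 149 = \frac{5977135}{4}$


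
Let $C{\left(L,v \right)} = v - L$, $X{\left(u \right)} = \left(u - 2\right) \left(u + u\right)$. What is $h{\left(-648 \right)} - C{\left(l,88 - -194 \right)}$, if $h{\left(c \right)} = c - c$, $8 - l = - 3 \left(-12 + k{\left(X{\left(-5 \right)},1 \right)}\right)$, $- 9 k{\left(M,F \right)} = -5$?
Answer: $- \frac{925}{3} \approx -308.33$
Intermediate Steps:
$X{\left(u \right)} = 2 u \left(-2 + u\right)$ ($X{\left(u \right)} = \left(-2 + u\right) 2 u = 2 u \left(-2 + u\right)$)
$k{\left(M,F \right)} = \frac{5}{9}$ ($k{\left(M,F \right)} = \left(- \frac{1}{9}\right) \left(-5\right) = \frac{5}{9}$)
$l = - \frac{79}{3}$ ($l = 8 - - 3 \left(-12 + \frac{5}{9}\right) = 8 - \left(-3\right) \left(- \frac{103}{9}\right) = 8 - \frac{103}{3} = - \frac{79}{3} \approx -26.333$)
$h{\left(c \right)} = 0$
$h{\left(-648 \right)} - C{\left(l,88 - -194 \right)} = 0 - \left(\left(88 - -194\right) - - \frac{79}{3}\right) = 0 - \left(\left(88 + 194\right) + \frac{79}{3}\right) = 0 - \left(282 + \frac{79}{3}\right) = 0 - \frac{925}{3} = - \frac{925}{3}$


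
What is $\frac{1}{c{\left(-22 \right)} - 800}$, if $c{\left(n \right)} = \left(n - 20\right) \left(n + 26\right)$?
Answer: $- \frac{1}{968} \approx -0.0010331$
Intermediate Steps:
$c{\left(n \right)} = \left(-20 + n\right) \left(26 + n\right)$
$\frac{1}{c{\left(-22 \right)} - 800} = \frac{1}{\left(-520 + \left(-22\right)^{2} + 6 \left(-22\right)\right) - 800} = \frac{1}{\left(-520 + 484 - 132\right) - 800} = \frac{1}{-168 - 800} = \frac{1}{-968} = - \frac{1}{968}$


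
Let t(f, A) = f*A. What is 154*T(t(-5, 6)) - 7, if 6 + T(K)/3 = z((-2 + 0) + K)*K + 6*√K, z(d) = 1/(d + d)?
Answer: -40999/16 + 2772*I*√30 ≈ -2562.4 + 15183.0*I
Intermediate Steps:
t(f, A) = A*f
z(d) = 1/(2*d)
T(K) = -18 + 18*√K + 3*K/(2*(-2 + K)) (T(K) = -18 + 3*((1/(2*((-2 + 0) + K)))*K + 6*√K) = -18 + 3*((1/(2*(-2 + K)))*K + 6*√K) = -18 + 3*(K/(2*(-2 + K)) + 6*√K) = -18 + 3*(6*√K + K/(2*(-2 + K))) = -18 + (18*√K + 3*K/(2*(-2 + K))) = -18 + 18*√K + 3*K/(2*(-2 + K)))
154*T(t(-5, 6)) - 7 = 154*(3*(6*(-5) + 12*(-1 + √(6*(-5)))*(-2 + 6*(-5)))/(2*(-2 + 6*(-5)))) - 7 = 154*(3*(-30 + 12*(-1 + √(-30))*(-2 - 30))/(2*(-2 - 30))) - 7 = 154*((3/2)*(-30 + 12*(-1 + I*√30)*(-32))/(-32)) - 7 = 154*((3/2)*(-1/32)*(-30 + (384 - 384*I*√30))) - 7 = 154*((3/2)*(-1/32)*(354 - 384*I*√30)) - 7 = 154*(-531/32 + 18*I*√30) - 7 = (-40887/16 + 2772*I*√30) - 7 = -40999/16 + 2772*I*√30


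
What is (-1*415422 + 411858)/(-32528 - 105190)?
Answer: 198/7651 ≈ 0.025879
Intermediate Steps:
(-1*415422 + 411858)/(-32528 - 105190) = (-415422 + 411858)/(-137718) = -3564*(-1/137718) = 198/7651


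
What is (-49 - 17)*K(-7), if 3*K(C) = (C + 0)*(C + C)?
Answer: -2156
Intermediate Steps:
K(C) = 2*C²/3 (K(C) = ((C + 0)*(C + C))/3 = (C*(2*C))/3 = (2*C²)/3 = 2*C²/3)
(-49 - 17)*K(-7) = (-49 - 17)*((⅔)*(-7)²) = -44*49 = -66*98/3 = -2156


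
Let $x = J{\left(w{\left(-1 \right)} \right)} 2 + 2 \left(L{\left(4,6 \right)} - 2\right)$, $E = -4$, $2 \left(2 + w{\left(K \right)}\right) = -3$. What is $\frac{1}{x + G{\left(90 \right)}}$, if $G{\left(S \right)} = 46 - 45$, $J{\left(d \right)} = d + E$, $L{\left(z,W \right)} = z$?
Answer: $- \frac{1}{10} \approx -0.1$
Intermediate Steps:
$w{\left(K \right)} = - \frac{7}{2}$ ($w{\left(K \right)} = -2 + \frac{1}{2} \left(-3\right) = -2 - \frac{3}{2} = - \frac{7}{2}$)
$J{\left(d \right)} = -4 + d$ ($J{\left(d \right)} = d - 4 = -4 + d$)
$G{\left(S \right)} = 1$
$x = -11$ ($x = \left(-4 - \frac{7}{2}\right) 2 + 2 \left(4 - 2\right) = \left(- \frac{15}{2}\right) 2 + 2 \cdot 2 = -15 + 4 = -11$)
$\frac{1}{x + G{\left(90 \right)}} = \frac{1}{-11 + 1} = \frac{1}{-10} = - \frac{1}{10}$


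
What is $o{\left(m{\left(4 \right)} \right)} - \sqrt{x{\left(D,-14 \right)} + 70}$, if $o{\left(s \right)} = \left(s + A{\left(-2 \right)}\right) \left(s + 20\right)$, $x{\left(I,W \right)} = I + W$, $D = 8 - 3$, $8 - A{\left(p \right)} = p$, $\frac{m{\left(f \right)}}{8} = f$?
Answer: $2184 - \sqrt{61} \approx 2176.2$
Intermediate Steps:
$m{\left(f \right)} = 8 f$
$A{\left(p \right)} = 8 - p$
$D = 5$ ($D = 8 - 3 = 5$)
$o{\left(s \right)} = \left(10 + s\right) \left(20 + s\right)$ ($o{\left(s \right)} = \left(s + \left(8 - -2\right)\right) \left(s + 20\right) = \left(s + \left(8 + 2\right)\right) \left(20 + s\right) = \left(s + 10\right) \left(20 + s\right) = \left(10 + s\right) \left(20 + s\right)$)
$o{\left(m{\left(4 \right)} \right)} - \sqrt{x{\left(D,-14 \right)} + 70} = \left(200 + \left(8 \cdot 4\right)^{2} + 30 \cdot 8 \cdot 4\right) - \sqrt{\left(5 - 14\right) + 70} = \left(200 + 32^{2} + 30 \cdot 32\right) - \sqrt{-9 + 70} = \left(200 + 1024 + 960\right) - \sqrt{61} = 2184 - \sqrt{61}$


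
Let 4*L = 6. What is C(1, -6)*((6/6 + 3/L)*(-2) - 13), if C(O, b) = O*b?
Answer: 114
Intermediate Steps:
L = 3/2 (L = (¼)*6 = 3/2 ≈ 1.5000)
C(1, -6)*((6/6 + 3/L)*(-2) - 13) = (1*(-6))*((6/6 + 3/(3/2))*(-2) - 13) = -6*((6*(⅙) + 3*(⅔))*(-2) - 13) = -6*((1 + 2)*(-2) - 13) = -6*(3*(-2) - 13) = -6*(-6 - 13) = -6*(-19) = 114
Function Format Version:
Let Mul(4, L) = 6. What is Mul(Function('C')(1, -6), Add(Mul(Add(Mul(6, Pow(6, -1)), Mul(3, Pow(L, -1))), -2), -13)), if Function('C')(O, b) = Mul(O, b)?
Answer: 114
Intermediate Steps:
L = Rational(3, 2) (L = Mul(Rational(1, 4), 6) = Rational(3, 2) ≈ 1.5000)
Mul(Function('C')(1, -6), Add(Mul(Add(Mul(6, Pow(6, -1)), Mul(3, Pow(L, -1))), -2), -13)) = Mul(Mul(1, -6), Add(Mul(Add(Mul(6, Pow(6, -1)), Mul(3, Pow(Rational(3, 2), -1))), -2), -13)) = Mul(-6, Add(Mul(Add(Mul(6, Rational(1, 6)), Mul(3, Rational(2, 3))), -2), -13)) = Mul(-6, Add(Mul(Add(1, 2), -2), -13)) = Mul(-6, Add(Mul(3, -2), -13)) = Mul(-6, Add(-6, -13)) = Mul(-6, -19) = 114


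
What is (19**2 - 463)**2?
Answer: 10404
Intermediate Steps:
(19**2 - 463)**2 = (361 - 463)**2 = (-102)**2 = 10404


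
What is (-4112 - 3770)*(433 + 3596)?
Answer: -31756578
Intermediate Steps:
(-4112 - 3770)*(433 + 3596) = -7882*4029 = -31756578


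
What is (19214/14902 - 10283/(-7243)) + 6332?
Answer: 341869001010/53967593 ≈ 6334.7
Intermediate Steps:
(19214/14902 - 10283/(-7243)) + 6332 = (19214*(1/14902) - 10283*(-1/7243)) + 6332 = (9607/7451 + 10283/7243) + 6332 = 146202134/53967593 + 6332 = 341869001010/53967593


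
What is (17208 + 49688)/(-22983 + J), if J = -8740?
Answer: -66896/31723 ≈ -2.1088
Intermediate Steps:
(17208 + 49688)/(-22983 + J) = (17208 + 49688)/(-22983 - 8740) = 66896/(-31723) = 66896*(-1/31723) = -66896/31723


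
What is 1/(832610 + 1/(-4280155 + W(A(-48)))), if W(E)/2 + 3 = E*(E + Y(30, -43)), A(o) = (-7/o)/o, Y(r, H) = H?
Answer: 11360436873935/9458813345604366142 ≈ 1.2010e-6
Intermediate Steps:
A(o) = -7/o²
W(E) = -6 + 2*E*(-43 + E) (W(E) = -6 + 2*(E*(E - 43)) = -6 + 2*(E*(-43 + E)) = -6 + 2*E*(-43 + E))
1/(832610 + 1/(-4280155 + W(A(-48)))) = 1/(832610 + 1/(-4280155 + (-6 - (-602)/(-48)² + 2*(-7/(-48)²)²))) = 1/(832610 + 1/(-4280155 + (-6 - (-602)/2304 + 2*(-7*1/2304)²))) = 1/(832610 + 1/(-4280155 + (-6 - 86*(-7/2304) + 2*(-7/2304)²))) = 1/(832610 + 1/(-4280155 + (-6 + 301/1152 + 2*(49/5308416)))) = 1/(832610 + 1/(-4280155 + (-6 + 301/1152 + 49/2654208))) = 1/(832610 + 1/(-4280155 - 15231695/2654208)) = 1/(832610 + 1/(-11360436873935/2654208)) = 1/(832610 - 2654208/11360436873935) = 1/(9458813345604366142/11360436873935) = 11360436873935/9458813345604366142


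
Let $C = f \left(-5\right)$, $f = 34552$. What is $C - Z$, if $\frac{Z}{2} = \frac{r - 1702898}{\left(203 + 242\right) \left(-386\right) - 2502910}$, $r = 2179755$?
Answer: $- \frac{231038381543}{1337340} \approx -1.7276 \cdot 10^{5}$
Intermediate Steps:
$Z = - \frac{476857}{1337340}$ ($Z = 2 \frac{2179755 - 1702898}{\left(203 + 242\right) \left(-386\right) - 2502910} = 2 \frac{476857}{445 \left(-386\right) - 2502910} = 2 \frac{476857}{-171770 - 2502910} = 2 \frac{476857}{-2674680} = 2 \cdot 476857 \left(- \frac{1}{2674680}\right) = 2 \left(- \frac{476857}{2674680}\right) = - \frac{476857}{1337340} \approx -0.35657$)
$C = -172760$ ($C = 34552 \left(-5\right) = -172760$)
$C - Z = -172760 - - \frac{476857}{1337340} = -172760 + \frac{476857}{1337340} = - \frac{231038381543}{1337340}$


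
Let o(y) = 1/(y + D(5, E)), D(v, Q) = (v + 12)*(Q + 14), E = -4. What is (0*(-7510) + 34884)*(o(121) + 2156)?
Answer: 7295372316/97 ≈ 7.5210e+7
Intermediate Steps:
D(v, Q) = (12 + v)*(14 + Q)
o(y) = 1/(170 + y) (o(y) = 1/(y + (168 + 12*(-4) + 14*5 - 4*5)) = 1/(y + (168 - 48 + 70 - 20)) = 1/(y + 170) = 1/(170 + y))
(0*(-7510) + 34884)*(o(121) + 2156) = (0*(-7510) + 34884)*(1/(170 + 121) + 2156) = (0 + 34884)*(1/291 + 2156) = 34884*(1/291 + 2156) = 34884*(627397/291) = 7295372316/97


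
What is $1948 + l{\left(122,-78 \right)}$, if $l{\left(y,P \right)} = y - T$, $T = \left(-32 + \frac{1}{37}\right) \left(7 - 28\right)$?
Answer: $\frac{51747}{37} \approx 1398.6$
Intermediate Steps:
$T = \frac{24843}{37}$ ($T = \left(-32 + \frac{1}{37}\right) \left(-21\right) = \left(- \frac{1183}{37}\right) \left(-21\right) = \frac{24843}{37} \approx 671.43$)
$l{\left(y,P \right)} = - \frac{24843}{37} + y$ ($l{\left(y,P \right)} = y - \frac{24843}{37} = - \frac{24843}{37} + y$)
$1948 + l{\left(122,-78 \right)} = 1948 + \left(- \frac{24843}{37} + 122\right) = 1948 - \frac{20329}{37} = \frac{51747}{37}$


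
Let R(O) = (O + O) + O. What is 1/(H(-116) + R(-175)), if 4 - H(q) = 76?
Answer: -1/597 ≈ -0.0016750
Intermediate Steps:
H(q) = -72 (H(q) = 4 - 1*76 = 4 - 76 = -72)
R(O) = 3*O (R(O) = 2*O + O = 3*O)
1/(H(-116) + R(-175)) = 1/(-72 + 3*(-175)) = 1/(-72 - 525) = 1/(-597) = -1/597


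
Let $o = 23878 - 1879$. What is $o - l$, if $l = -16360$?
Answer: $38359$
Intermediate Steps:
$o = 21999$ ($o = 23878 - 1879 = 21999$)
$o - l = 21999 - -16360 = 21999 + 16360 = 38359$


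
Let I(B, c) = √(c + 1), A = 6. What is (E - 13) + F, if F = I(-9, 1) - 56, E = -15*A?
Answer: -159 + √2 ≈ -157.59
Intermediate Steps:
I(B, c) = √(1 + c)
E = -90 (E = -15*6 = -90)
F = -56 + √2 (F = √(1 + 1) - 56 = √2 - 56 = -56 + √2 ≈ -54.586)
(E - 13) + F = (-90 - 13) + (-56 + √2) = -103 + (-56 + √2) = -159 + √2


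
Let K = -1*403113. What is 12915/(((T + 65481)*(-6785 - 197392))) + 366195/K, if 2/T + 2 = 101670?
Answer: -5530657499678735339/6088225032826758359 ≈ -0.90842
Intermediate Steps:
T = 1/50834 (T = 2/(-2 + 101670) = 2/101668 = 2*(1/101668) = 1/50834 ≈ 1.9672e-5)
K = -403113
12915/(((T + 65481)*(-6785 - 197392))) + 366195/K = 12915/(((1/50834 + 65481)*(-6785 - 197392))) + 366195/(-403113) = 12915/(((3328661155/50834)*(-204177))) + 366195*(-1/403113) = 12915/(-679636048644435/50834) - 122065/134371 = 12915*(-50834/679636048644435) - 122065/134371 = -43768074/45309069909629 - 122065/134371 = -5530657499678735339/6088225032826758359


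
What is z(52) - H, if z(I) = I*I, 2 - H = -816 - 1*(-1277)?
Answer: 3163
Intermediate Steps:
H = -459 (H = 2 - (-816 - 1*(-1277)) = 2 - (-816 + 1277) = 2 - 1*461 = 2 - 461 = -459)
z(I) = I²
z(52) - H = 52² - 1*(-459) = 2704 + 459 = 3163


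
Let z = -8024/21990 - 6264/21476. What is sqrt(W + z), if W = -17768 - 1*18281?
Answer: I*sqrt(125625674636422875915)/59032155 ≈ 189.87*I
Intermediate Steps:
W = -36049 (W = -17768 - 18281 = -36049)
z = -38758598/59032155 (z = -8024*1/21990 - 6264*1/21476 = -4012/10995 - 1566/5369 = -38758598/59032155 ≈ -0.65657)
sqrt(W + z) = sqrt(-36049 - 38758598/59032155) = sqrt(-2128088914193/59032155) = I*sqrt(125625674636422875915)/59032155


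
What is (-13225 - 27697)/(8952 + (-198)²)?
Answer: -20461/24078 ≈ -0.84978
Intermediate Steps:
(-13225 - 27697)/(8952 + (-198)²) = -40922/(8952 + 39204) = -40922/48156 = -40922*1/48156 = -20461/24078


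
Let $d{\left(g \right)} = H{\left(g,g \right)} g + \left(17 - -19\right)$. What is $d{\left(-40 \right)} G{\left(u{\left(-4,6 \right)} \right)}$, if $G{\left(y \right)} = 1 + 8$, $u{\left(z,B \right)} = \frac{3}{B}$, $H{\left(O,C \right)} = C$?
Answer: $14724$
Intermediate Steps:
$G{\left(y \right)} = 9$
$d{\left(g \right)} = 36 + g^{2}$ ($d{\left(g \right)} = g g + \left(17 - -19\right) = g^{2} + \left(17 + 19\right) = g^{2} + 36 = 36 + g^{2}$)
$d{\left(-40 \right)} G{\left(u{\left(-4,6 \right)} \right)} = \left(36 + \left(-40\right)^{2}\right) 9 = \left(36 + 1600\right) 9 = 1636 \cdot 9 = 14724$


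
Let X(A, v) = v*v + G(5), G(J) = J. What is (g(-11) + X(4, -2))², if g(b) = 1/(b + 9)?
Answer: 289/4 ≈ 72.250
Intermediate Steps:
X(A, v) = 5 + v² (X(A, v) = v*v + 5 = v² + 5 = 5 + v²)
g(b) = 1/(9 + b)
(g(-11) + X(4, -2))² = (1/(9 - 11) + (5 + (-2)²))² = (1/(-2) + (5 + 4))² = (-½ + 9)² = (17/2)² = 289/4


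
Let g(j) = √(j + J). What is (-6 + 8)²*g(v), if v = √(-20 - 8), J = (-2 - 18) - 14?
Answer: 4*√(-34 + 2*I*√7) ≈ 1.8095 + 23.394*I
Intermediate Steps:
J = -34 (J = -20 - 14 = -34)
v = 2*I*√7 (v = √(-28) = 2*I*√7 ≈ 5.2915*I)
g(j) = √(-34 + j) (g(j) = √(j - 34) = √(-34 + j))
(-6 + 8)²*g(v) = (-6 + 8)²*√(-34 + 2*I*√7) = 2²*√(-34 + 2*I*√7) = 4*√(-34 + 2*I*√7)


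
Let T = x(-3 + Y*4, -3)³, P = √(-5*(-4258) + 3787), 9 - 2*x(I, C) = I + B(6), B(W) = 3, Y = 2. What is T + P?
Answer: ⅛ + √25077 ≈ 158.48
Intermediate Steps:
x(I, C) = 3 - I/2 (x(I, C) = 9/2 - (I + 3)/2 = 9/2 - (3 + I)/2 = 9/2 + (-3/2 - I/2) = 3 - I/2)
P = √25077 (P = √(21290 + 3787) = √25077 ≈ 158.36)
T = ⅛ (T = (3 - (-3 + 2*4)/2)³ = (3 - (-3 + 8)/2)³ = (3 - ½*5)³ = (3 - 5/2)³ = (½)³ = ⅛ ≈ 0.12500)
T + P = ⅛ + √25077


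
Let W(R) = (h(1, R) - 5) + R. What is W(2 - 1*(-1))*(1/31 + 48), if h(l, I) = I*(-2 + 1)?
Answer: -7445/31 ≈ -240.16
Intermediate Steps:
h(l, I) = -I (h(l, I) = I*(-1) = -I)
W(R) = -5 (W(R) = (-R - 5) + R = (-5 - R) + R = -5)
W(2 - 1*(-1))*(1/31 + 48) = -5*(1/31 + 48) = -5*1489/31 = -7445/31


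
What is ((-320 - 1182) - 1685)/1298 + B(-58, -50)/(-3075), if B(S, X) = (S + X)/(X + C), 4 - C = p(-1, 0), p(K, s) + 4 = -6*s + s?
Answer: -22874513/9313150 ≈ -2.4562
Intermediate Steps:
p(K, s) = -4 - 5*s (p(K, s) = -4 + (-6*s + s) = -4 - 5*s)
C = 8 (C = 4 - (-4 - 5*0) = 4 - (-4 + 0) = 4 - 1*(-4) = 4 + 4 = 8)
B(S, X) = (S + X)/(8 + X) (B(S, X) = (S + X)/(X + 8) = (S + X)/(8 + X))
((-320 - 1182) - 1685)/1298 + B(-58, -50)/(-3075) = ((-320 - 1182) - 1685)/1298 + ((-58 - 50)/(8 - 50))/(-3075) = (-1502 - 1685)*(1/1298) + (-108/(-42))*(-1/3075) = -3187*1/1298 - 1/42*(-108)*(-1/3075) = -3187/1298 + (18/7)*(-1/3075) = -3187/1298 - 6/7175 = -22874513/9313150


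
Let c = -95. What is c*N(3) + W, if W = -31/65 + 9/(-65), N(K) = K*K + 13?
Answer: -27178/13 ≈ -2090.6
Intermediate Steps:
N(K) = 13 + K² (N(K) = K² + 13 = 13 + K²)
W = -8/13 (W = -31*1/65 + 9*(-1/65) = -31/65 - 9/65 = -8/13 ≈ -0.61539)
c*N(3) + W = -95*(13 + 3²) - 8/13 = -95*(13 + 9) - 8/13 = -95*22 - 8/13 = -2090 - 8/13 = -27178/13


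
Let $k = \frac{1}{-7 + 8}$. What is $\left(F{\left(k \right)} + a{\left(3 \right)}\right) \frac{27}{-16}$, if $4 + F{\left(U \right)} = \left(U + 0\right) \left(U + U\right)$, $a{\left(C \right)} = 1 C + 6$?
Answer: $- \frac{189}{16} \approx -11.813$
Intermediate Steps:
$a{\left(C \right)} = 6 + C$ ($a{\left(C \right)} = C + 6 = 6 + C$)
$k = 1$ ($k = 1^{-1} = 1$)
$F{\left(U \right)} = -4 + 2 U^{2}$ ($F{\left(U \right)} = -4 + \left(U + 0\right) \left(U + U\right) = -4 + U 2 U = -4 + 2 U^{2}$)
$\left(F{\left(k \right)} + a{\left(3 \right)}\right) \frac{27}{-16} = \left(\left(-4 + 2 \cdot 1^{2}\right) + \left(6 + 3\right)\right) \frac{27}{-16} = \left(\left(-4 + 2 \cdot 1\right) + 9\right) 27 \left(- \frac{1}{16}\right) = \left(\left(-4 + 2\right) + 9\right) \left(- \frac{27}{16}\right) = \left(-2 + 9\right) \left(- \frac{27}{16}\right) = 7 \left(- \frac{27}{16}\right) = - \frac{189}{16}$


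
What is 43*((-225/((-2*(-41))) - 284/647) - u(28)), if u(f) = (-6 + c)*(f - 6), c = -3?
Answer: 444440647/53054 ≈ 8377.1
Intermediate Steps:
u(f) = 54 - 9*f (u(f) = (-6 - 3)*(f - 6) = -9*(-6 + f) = 54 - 9*f)
43*((-225/((-2*(-41))) - 284/647) - u(28)) = 43*((-225/((-2*(-41))) - 284/647) - (54 - 9*28)) = 43*((-225/82 - 284*1/647) - (54 - 252)) = 43*((-225*1/82 - 284/647) - 1*(-198)) = 43*((-225/82 - 284/647) + 198) = 43*(-168863/53054 + 198) = 43*(10335829/53054) = 444440647/53054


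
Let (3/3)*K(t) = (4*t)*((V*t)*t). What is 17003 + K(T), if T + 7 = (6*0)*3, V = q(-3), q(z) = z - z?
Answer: 17003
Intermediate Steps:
q(z) = 0
V = 0
T = -7 (T = -7 + (6*0)*3 = -7 + 0*3 = -7 + 0 = -7)
K(t) = 0 (K(t) = (4*t)*((0*t)*t) = (4*t)*(0*t) = (4*t)*0 = 0)
17003 + K(T) = 17003 + 0 = 17003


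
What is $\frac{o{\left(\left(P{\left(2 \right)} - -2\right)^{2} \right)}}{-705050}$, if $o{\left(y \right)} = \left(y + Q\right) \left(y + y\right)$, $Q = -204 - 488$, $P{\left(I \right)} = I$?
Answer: $\frac{10816}{352525} \approx 0.030682$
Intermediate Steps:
$Q = -692$ ($Q = -204 - 488 = -692$)
$o{\left(y \right)} = 2 y \left(-692 + y\right)$ ($o{\left(y \right)} = \left(y - 692\right) \left(y + y\right) = \left(-692 + y\right) 2 y = 2 y \left(-692 + y\right)$)
$\frac{o{\left(\left(P{\left(2 \right)} - -2\right)^{2} \right)}}{-705050} = \frac{2 \left(2 - -2\right)^{2} \left(-692 + \left(2 - -2\right)^{2}\right)}{-705050} = 2 \left(2 + \left(4 - 2\right)\right)^{2} \left(-692 + \left(2 + \left(4 - 2\right)\right)^{2}\right) \left(- \frac{1}{705050}\right) = 2 \left(2 + 2\right)^{2} \left(-692 + \left(2 + 2\right)^{2}\right) \left(- \frac{1}{705050}\right) = 2 \cdot 4^{2} \left(-692 + 4^{2}\right) \left(- \frac{1}{705050}\right) = 2 \cdot 16 \left(-692 + 16\right) \left(- \frac{1}{705050}\right) = 2 \cdot 16 \left(-676\right) \left(- \frac{1}{705050}\right) = \left(-21632\right) \left(- \frac{1}{705050}\right) = \frac{10816}{352525}$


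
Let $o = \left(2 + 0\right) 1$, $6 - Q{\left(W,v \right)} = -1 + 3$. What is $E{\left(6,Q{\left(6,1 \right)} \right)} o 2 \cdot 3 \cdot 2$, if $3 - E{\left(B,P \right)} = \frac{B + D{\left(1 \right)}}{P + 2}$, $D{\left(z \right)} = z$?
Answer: $44$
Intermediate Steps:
$Q{\left(W,v \right)} = 4$ ($Q{\left(W,v \right)} = 6 - \left(-1 + 3\right) = 6 - 2 = 4$)
$E{\left(B,P \right)} = 3 - \frac{1 + B}{2 + P}$ ($E{\left(B,P \right)} = 3 - \frac{B + 1}{P + 2} = 3 - \frac{1 + B}{2 + P}$)
$o = 2$ ($o = 2 \cdot 1 = 2$)
$E{\left(6,Q{\left(6,1 \right)} \right)} o 2 \cdot 3 \cdot 2 = \frac{5 - 6 + 3 \cdot 4}{2 + 4} \cdot 2 \cdot 2 \cdot 3 \cdot 2 = \frac{5 - 6 + 12}{6} \cdot 2 \cdot 6 \cdot 2 = \frac{1}{6} \cdot 11 \cdot 2 \cdot 12 = \frac{11}{6} \cdot 2 \cdot 12 = \frac{11}{3} \cdot 12 = 44$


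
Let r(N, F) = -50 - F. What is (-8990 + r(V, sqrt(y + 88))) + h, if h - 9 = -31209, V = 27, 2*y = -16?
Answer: -40240 - 4*sqrt(5) ≈ -40249.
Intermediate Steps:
y = -8 (y = (1/2)*(-16) = -8)
h = -31200 (h = 9 - 31209 = -31200)
(-8990 + r(V, sqrt(y + 88))) + h = (-8990 + (-50 - sqrt(-8 + 88))) - 31200 = (-8990 + (-50 - sqrt(80))) - 31200 = (-8990 + (-50 - 4*sqrt(5))) - 31200 = (-9040 - 4*sqrt(5)) - 31200 = -40240 - 4*sqrt(5)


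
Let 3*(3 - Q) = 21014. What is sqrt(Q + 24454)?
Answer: sqrt(157071)/3 ≈ 132.11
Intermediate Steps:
Q = -21005/3 (Q = 3 - 1/3*21014 = 3 - 21014/3 = -21005/3 ≈ -7001.7)
sqrt(Q + 24454) = sqrt(-21005/3 + 24454) = sqrt(52357/3) = sqrt(157071)/3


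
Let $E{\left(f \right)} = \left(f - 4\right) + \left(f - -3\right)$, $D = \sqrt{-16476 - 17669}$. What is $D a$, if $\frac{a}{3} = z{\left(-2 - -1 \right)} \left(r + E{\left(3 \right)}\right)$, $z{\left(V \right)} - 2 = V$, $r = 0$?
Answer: $15 i \sqrt{34145} \approx 2771.8 i$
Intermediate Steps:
$D = i \sqrt{34145}$ ($D = \sqrt{-34145} = i \sqrt{34145} \approx 184.78 i$)
$E{\left(f \right)} = -1 + 2 f$ ($E{\left(f \right)} = \left(-4 + f\right) + \left(f + 3\right) = \left(-4 + f\right) + \left(3 + f\right) = -1 + 2 f$)
$z{\left(V \right)} = 2 + V$
$a = 15$ ($a = 3 \left(2 - 1\right) \left(0 + \left(-1 + 2 \cdot 3\right)\right) = 3 \left(2 + \left(-2 + 1\right)\right) \left(0 + \left(-1 + 6\right)\right) = 3 \left(2 - 1\right) \left(0 + 5\right) = 3 \cdot 1 \cdot 5 = 3 \cdot 5 = 15$)
$D a = i \sqrt{34145} \cdot 15 = 15 i \sqrt{34145}$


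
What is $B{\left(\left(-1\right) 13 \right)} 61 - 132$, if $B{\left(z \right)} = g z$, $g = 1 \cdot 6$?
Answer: $-4890$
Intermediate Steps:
$g = 6$
$B{\left(z \right)} = 6 z$
$B{\left(\left(-1\right) 13 \right)} 61 - 132 = 6 \left(\left(-1\right) 13\right) 61 - 132 = 6 \left(-13\right) 61 - 132 = \left(-78\right) 61 - 132 = -4758 - 132 = -4890$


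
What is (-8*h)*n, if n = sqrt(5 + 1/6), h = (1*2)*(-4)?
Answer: 32*sqrt(186)/3 ≈ 145.47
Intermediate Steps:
h = -8 (h = 2*(-4) = -8)
n = sqrt(186)/6 (n = sqrt(5 + 1/6) = sqrt(31/6) = sqrt(186)/6 ≈ 2.2730)
(-8*h)*n = (-8*(-8))*(sqrt(186)/6) = 64*(sqrt(186)/6) = 32*sqrt(186)/3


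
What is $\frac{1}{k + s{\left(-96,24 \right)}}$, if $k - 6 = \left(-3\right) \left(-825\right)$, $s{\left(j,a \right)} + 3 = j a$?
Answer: $\frac{1}{174} \approx 0.0057471$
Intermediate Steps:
$s{\left(j,a \right)} = -3 + a j$ ($s{\left(j,a \right)} = -3 + j a = -3 + a j$)
$k = 2481$ ($k = 6 - -2475 = 6 + 2475 = 2481$)
$\frac{1}{k + s{\left(-96,24 \right)}} = \frac{1}{2481 + \left(-3 + 24 \left(-96\right)\right)} = \frac{1}{2481 - 2307} = \frac{1}{174}$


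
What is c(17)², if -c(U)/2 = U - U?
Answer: 0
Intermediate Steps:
c(U) = 0 (c(U) = -2*(U - U) = -2*0 = 0)
c(17)² = 0² = 0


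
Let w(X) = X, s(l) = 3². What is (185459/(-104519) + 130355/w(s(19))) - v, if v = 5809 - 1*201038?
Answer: 10382587567/49509 ≈ 2.0971e+5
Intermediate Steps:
s(l) = 9
v = -195229 (v = 5809 - 201038 = -195229)
(185459/(-104519) + 130355/w(s(19))) - v = (185459/(-104519) + 130355/9) - 1*(-195229) = (185459*(-1/104519) + 130355*(⅑)) + 195229 = (-9761/5501 + 130355/9) + 195229 = 716995006/49509 + 195229 = 10382587567/49509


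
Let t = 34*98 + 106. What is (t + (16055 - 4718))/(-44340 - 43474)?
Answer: -14775/87814 ≈ -0.16825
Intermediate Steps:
t = 3438 (t = 3332 + 106 = 3438)
(t + (16055 - 4718))/(-44340 - 43474) = (3438 + (16055 - 4718))/(-44340 - 43474) = (3438 + 11337)/(-87814) = 14775*(-1/87814) = -14775/87814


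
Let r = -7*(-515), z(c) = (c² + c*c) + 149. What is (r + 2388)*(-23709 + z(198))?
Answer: 328704064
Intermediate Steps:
z(c) = 149 + 2*c² (z(c) = (c² + c²) + 149 = 2*c² + 149 = 149 + 2*c²)
r = 3605
(r + 2388)*(-23709 + z(198)) = (3605 + 2388)*(-23709 + (149 + 2*198²)) = 5993*(-23709 + (149 + 2*39204)) = 5993*(-23709 + (149 + 78408)) = 5993*(-23709 + 78557) = 5993*54848 = 328704064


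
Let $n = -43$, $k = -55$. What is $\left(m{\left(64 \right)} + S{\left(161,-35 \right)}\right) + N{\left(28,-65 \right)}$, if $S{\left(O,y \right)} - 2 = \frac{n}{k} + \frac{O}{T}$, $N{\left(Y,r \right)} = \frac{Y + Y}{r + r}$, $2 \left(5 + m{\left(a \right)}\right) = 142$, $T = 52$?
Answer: $\frac{204339}{2860} \approx 71.447$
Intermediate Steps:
$m{\left(a \right)} = 66$ ($m{\left(a \right)} = -5 + \frac{1}{2} \cdot 142 = -5 + 71 = 66$)
$N{\left(Y,r \right)} = \frac{Y}{r}$ ($N{\left(Y,r \right)} = \frac{2 Y}{2 r} = 2 Y \frac{1}{2 r} = \frac{Y}{r}$)
$S{\left(O,y \right)} = \frac{153}{55} + \frac{O}{52}$ ($S{\left(O,y \right)} = 2 + \left(- \frac{43}{-55} + \frac{O}{52}\right) = 2 + \left(\left(-43\right) \left(- \frac{1}{55}\right) + O \frac{1}{52}\right) = 2 + \left(\frac{43}{55} + \frac{O}{52}\right) = \frac{153}{55} + \frac{O}{52}$)
$\left(m{\left(64 \right)} + S{\left(161,-35 \right)}\right) + N{\left(28,-65 \right)} = \left(66 + \left(\frac{153}{55} + \frac{1}{52} \cdot 161\right)\right) + \frac{28}{-65} = \left(66 + \left(\frac{153}{55} + \frac{161}{52}\right)\right) + 28 \left(- \frac{1}{65}\right) = \left(66 + \frac{16811}{2860}\right) - \frac{28}{65} = \frac{205571}{2860} - \frac{28}{65} = \frac{204339}{2860}$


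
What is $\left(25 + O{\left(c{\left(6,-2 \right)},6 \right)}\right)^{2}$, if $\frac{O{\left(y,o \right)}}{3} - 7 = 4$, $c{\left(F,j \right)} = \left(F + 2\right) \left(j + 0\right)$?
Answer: $3364$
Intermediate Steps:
$c{\left(F,j \right)} = j \left(2 + F\right)$ ($c{\left(F,j \right)} = \left(2 + F\right) j = j \left(2 + F\right)$)
$O{\left(y,o \right)} = 33$ ($O{\left(y,o \right)} = 21 + 3 \cdot 4 = 21 + 12 = 33$)
$\left(25 + O{\left(c{\left(6,-2 \right)},6 \right)}\right)^{2} = \left(25 + 33\right)^{2} = 58^{2} = 3364$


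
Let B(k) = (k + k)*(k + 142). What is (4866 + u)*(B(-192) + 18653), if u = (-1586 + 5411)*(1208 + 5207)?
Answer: 928997448573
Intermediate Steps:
B(k) = 2*k*(142 + k) (B(k) = (2*k)*(142 + k) = 2*k*(142 + k))
u = 24537375 (u = 3825*6415 = 24537375)
(4866 + u)*(B(-192) + 18653) = (4866 + 24537375)*(2*(-192)*(142 - 192) + 18653) = 24542241*(2*(-192)*(-50) + 18653) = 24542241*(19200 + 18653) = 24542241*37853 = 928997448573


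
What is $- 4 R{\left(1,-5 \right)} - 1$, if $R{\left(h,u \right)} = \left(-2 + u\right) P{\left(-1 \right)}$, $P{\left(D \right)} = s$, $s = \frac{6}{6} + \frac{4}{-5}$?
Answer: $\frac{23}{5} \approx 4.6$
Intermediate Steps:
$s = \frac{1}{5}$ ($s = 6 \cdot \frac{1}{6} + 4 \left(- \frac{1}{5}\right) = 1 - \frac{4}{5} = \frac{1}{5} \approx 0.2$)
$P{\left(D \right)} = \frac{1}{5}$
$R{\left(h,u \right)} = - \frac{2}{5} + \frac{u}{5}$ ($R{\left(h,u \right)} = \left(-2 + u\right) \frac{1}{5} = - \frac{2}{5} + \frac{u}{5}$)
$- 4 R{\left(1,-5 \right)} - 1 = - 4 \left(- \frac{2}{5} + \frac{1}{5} \left(-5\right)\right) - 1 = - 4 \left(- \frac{2}{5} - 1\right) - 1 = \left(-4\right) \left(- \frac{7}{5}\right) - 1 = \frac{28}{5} - 1 = \frac{23}{5}$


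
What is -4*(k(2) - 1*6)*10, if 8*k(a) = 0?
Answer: 240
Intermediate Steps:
k(a) = 0 (k(a) = (⅛)*0 = 0)
-4*(k(2) - 1*6)*10 = -4*(0 - 1*6)*10 = -4*(0 - 6)*10 = -4*(-6)*10 = 24*10 = 240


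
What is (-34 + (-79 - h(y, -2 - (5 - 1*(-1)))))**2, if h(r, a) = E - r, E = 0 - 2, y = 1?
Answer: 12100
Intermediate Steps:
E = -2
h(r, a) = -2 - r
(-34 + (-79 - h(y, -2 - (5 - 1*(-1)))))**2 = (-34 + (-79 - (-2 - 1*1)))**2 = (-34 + (-79 - (-2 - 1)))**2 = (-34 + (-79 - 1*(-3)))**2 = (-34 + (-79 + 3))**2 = (-34 - 76)**2 = (-110)**2 = 12100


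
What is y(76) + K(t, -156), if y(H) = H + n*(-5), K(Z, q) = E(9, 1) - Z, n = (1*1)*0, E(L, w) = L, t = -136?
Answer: 221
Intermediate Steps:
n = 0 (n = 1*0 = 0)
K(Z, q) = 9 - Z
y(H) = H (y(H) = H + 0*(-5) = H + 0 = H)
y(76) + K(t, -156) = 76 + (9 - 1*(-136)) = 76 + (9 + 136) = 76 + 145 = 221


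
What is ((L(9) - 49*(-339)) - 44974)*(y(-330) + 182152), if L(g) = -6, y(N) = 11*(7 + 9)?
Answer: -5172463032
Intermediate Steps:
y(N) = 176 (y(N) = 11*16 = 176)
((L(9) - 49*(-339)) - 44974)*(y(-330) + 182152) = ((-6 - 49*(-339)) - 44974)*(176 + 182152) = ((-6 + 16611) - 44974)*182328 = (16605 - 44974)*182328 = -28369*182328 = -5172463032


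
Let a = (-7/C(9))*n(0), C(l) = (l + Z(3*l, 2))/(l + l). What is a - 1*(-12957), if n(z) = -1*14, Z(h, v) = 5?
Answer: 13083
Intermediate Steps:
C(l) = (5 + l)/(2*l) (C(l) = (l + 5)/(l + l) = (5 + l)/((2*l)) = (5 + l)*(1/(2*l)) = (5 + l)/(2*l))
n(z) = -14
a = 126 (a = -7*18/(5 + 9)*(-14) = -7/((1/2)*(1/9)*14)*(-14) = -7/7/9*(-14) = -7*9/7*(-14) = -9*(-14) = 126)
a - 1*(-12957) = 126 - 1*(-12957) = 126 + 12957 = 13083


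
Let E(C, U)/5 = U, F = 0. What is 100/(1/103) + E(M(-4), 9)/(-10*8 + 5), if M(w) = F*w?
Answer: 51497/5 ≈ 10299.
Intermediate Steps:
M(w) = 0 (M(w) = 0*w = 0)
E(C, U) = 5*U
100/(1/103) + E(M(-4), 9)/(-10*8 + 5) = 100/(1/103) + (5*9)/(-10*8 + 5) = 100/(1/103) + 45/(-80 + 5) = 100*103 + 45/(-75) = 10300 + 45*(-1/75) = 10300 - ⅗ = 51497/5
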